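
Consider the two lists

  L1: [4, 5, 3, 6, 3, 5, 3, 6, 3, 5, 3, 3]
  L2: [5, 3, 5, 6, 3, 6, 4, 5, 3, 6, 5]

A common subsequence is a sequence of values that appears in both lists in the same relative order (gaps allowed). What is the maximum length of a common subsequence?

8

Let dp[i][j] be the LCS length of the first i values of L1 and the first j values of L2. dp[i][j] = dp[i-1][j-1]+1 when the i-th and j-th values match, else max(dp[i-1][j], dp[i][j-1]).
    ·  5  3  5  6  3  6  4  5  3  6  5
 ·  0  0  0  0  0  0  0  0  0  0  0  0
 4  0  0  0  0  0  0  0  1  1  1  1  1
 5  0  1  1  1  1  1  1  1  2  2  2  2
 3  0  1  2  2  2  2  2  2  2  3  3  3
 6  0  1  2  2  3  3  3  3  3  3  4  4
 3  0  1  2  2  3  4  4  4  4  4  4  4
 5  0  1  2  3  3  4  4  4  5  5  5  5
 3  0  1  2  3  3  4  4  4  5  6  6  6
 6  0  1  2  3  4  4  5  5  5  6  7  7
 3  0  1  2  3  4  5  5  5  5  6  7  7
 5  0  1  2  3  4  5  5  5  6  6  7  8
 3  0  1  2  3  4  5  5  5  6  7  7  8
 3  0  1  2  3  4  5  5  5  6  7  7  8
dp[12][11] = 8. One LCS (by backtracking along matches): 5, 3, 6, 3, 5, 3, 6, 5.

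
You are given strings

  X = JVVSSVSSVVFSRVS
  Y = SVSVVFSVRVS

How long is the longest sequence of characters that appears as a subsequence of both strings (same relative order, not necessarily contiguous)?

Pick S [5,1]; then V [6,2]; then S [8,3]; then V [9,4]; then V [10,5]; then F [11,6]; then S [12,7]; then R [13,9]; then V [14,10]; then S [15,11]; all 10 characters appear in both, in order, and the DP table's final entry dp[15][11] is also 10, so no common subsequence is longer.

10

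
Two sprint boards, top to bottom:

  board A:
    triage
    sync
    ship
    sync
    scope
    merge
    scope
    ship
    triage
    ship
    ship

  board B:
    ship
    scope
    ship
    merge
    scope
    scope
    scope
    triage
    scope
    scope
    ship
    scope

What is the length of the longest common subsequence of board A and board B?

6

Taking ship (board A #3, board B #1); then scope (board A #5, board B #2); then merge (board A #6, board B #4); then scope (board A #7, board B #7); then triage (board A #9, board B #8); then ship (board A #10, board B #11) gives a common subsequence of length 6, and the DP table's final entry dp[11][12] is also 6, so no common subsequence is longer.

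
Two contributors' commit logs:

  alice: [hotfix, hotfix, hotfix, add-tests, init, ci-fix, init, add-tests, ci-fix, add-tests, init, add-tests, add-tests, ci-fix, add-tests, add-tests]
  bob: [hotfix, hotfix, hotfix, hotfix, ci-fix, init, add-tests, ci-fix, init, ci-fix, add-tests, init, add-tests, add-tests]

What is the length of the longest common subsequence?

11

Pick hotfix at alice[1]=bob[2] → hotfix at alice[2]=bob[3] → hotfix at alice[3]=bob[4] → add-tests at alice[4]=bob[7] → ci-fix at alice[6]=bob[8] → init at alice[7]=bob[9] → ci-fix at alice[9]=bob[10] → add-tests at alice[10]=bob[11] → init at alice[11]=bob[12] → add-tests at alice[15]=bob[13] → add-tests at alice[16]=bob[14]; all 11 commits appear in both, in order, and the DP table's final entry dp[16][14] is also 11, so no common subsequence is longer.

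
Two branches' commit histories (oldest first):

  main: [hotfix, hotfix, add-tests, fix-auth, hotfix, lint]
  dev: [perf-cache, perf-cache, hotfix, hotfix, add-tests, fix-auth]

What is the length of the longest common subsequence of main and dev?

4

Match hotfix at main[1]=dev[3], hotfix at main[2]=dev[4], add-tests at main[3]=dev[5], fix-auth at main[4]=dev[6] — 4 commits in the same relative order in both. Since dp[6][6] = 4, nothing longer is possible.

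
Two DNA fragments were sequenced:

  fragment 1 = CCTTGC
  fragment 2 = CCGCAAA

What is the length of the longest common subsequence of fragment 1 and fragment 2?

Let dp[i][j] be the LCS length of the first i bases of fragment 1 and the first j bases of fragment 2. dp[i][j] = dp[i-1][j-1]+1 when the i-th and j-th bases match, else max(dp[i-1][j], dp[i][j-1]).
    ·  C  C  G  C  A  A  A
 ·  0  0  0  0  0  0  0  0
 C  0  1  1  1  1  1  1  1
 C  0  1  2  2  2  2  2  2
 T  0  1  2  2  2  2  2  2
 T  0  1  2  2  2  2  2  2
 G  0  1  2  3  3  3  3  3
 C  0  1  2  3  4  4  4  4
dp[6][7] = 4. One LCS (by backtracking along matches): CCGC.

4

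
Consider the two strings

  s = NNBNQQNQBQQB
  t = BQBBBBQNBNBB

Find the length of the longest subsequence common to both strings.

6

Pick B at s[3]=t[1] → Q at s[5]=t[2] → Q at s[6]=t[7] → N at s[7]=t[10] → B at s[9]=t[11] → B at s[12]=t[12]; all 6 characters appear in both, in order. Since dp[12][12] = 6, nothing longer is possible.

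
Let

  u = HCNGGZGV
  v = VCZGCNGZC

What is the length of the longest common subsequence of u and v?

Let dp[i][j] be the LCS length of the first i characters of u and the first j characters of v. dp[i][j] = dp[i-1][j-1]+1 when the i-th and j-th characters match, else max(dp[i-1][j], dp[i][j-1]).
    ·  V  C  Z  G  C  N  G  Z  C
 ·  0  0  0  0  0  0  0  0  0  0
 H  0  0  0  0  0  0  0  0  0  0
 C  0  0  1  1  1  1  1  1  1  1
 N  0  0  1  1  1  1  2  2  2  2
 G  0  0  1  1  2  2  2  3  3  3
 G  0  0  1  1  2  2  2  3  3  3
 Z  0  0  1  2  2  2  2  3  4  4
 G  0  0  1  2  3  3  3  3  4  4
 V  0  1  1  2  3  3  3  3  4  4
dp[8][9] = 4. One LCS (by backtracking along matches): CNGZ.

4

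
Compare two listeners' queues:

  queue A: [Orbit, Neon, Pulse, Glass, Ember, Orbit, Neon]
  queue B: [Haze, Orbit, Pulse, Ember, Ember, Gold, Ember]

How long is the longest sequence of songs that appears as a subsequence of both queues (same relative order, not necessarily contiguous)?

Match Orbit at queue A[1]=queue B[2], Pulse at queue A[3]=queue B[3], Ember at queue A[5]=queue B[7] — 3 songs in the same relative order in both, and the DP table's final entry dp[7][7] is also 3, so no common subsequence is longer.

3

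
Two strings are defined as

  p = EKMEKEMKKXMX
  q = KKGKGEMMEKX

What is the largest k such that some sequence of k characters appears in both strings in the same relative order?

6

Let dp[i][j] be the LCS length of the first i characters of p and the first j characters of q. dp[i][j] = dp[i-1][j-1]+1 when the i-th and j-th characters match, else max(dp[i-1][j], dp[i][j-1]).
    ·  K  K  G  K  G  E  M  M  E  K  X
 ·  0  0  0  0  0  0  0  0  0  0  0  0
 E  0  0  0  0  0  0  1  1  1  1  1  1
 K  0  1  1  1  1  1  1  1  1  1  2  2
 M  0  1  1  1  1  1  1  2  2  2  2  2
 E  0  1  1  1  1  1  2  2  2  3  3  3
 K  0  1  2  2  2  2  2  2  2  3  4  4
 E  0  1  2  2  2  2  3  3  3  3  4  4
 M  0  1  2  2  2  2  3  4  4  4  4  4
 K  0  1  2  2  3  3  3  4  4  4  5  5
 K  0  1  2  2  3  3  3  4  4  4  5  5
 X  0  1  2  2  3  3  3  4  4  4  5  6
 M  0  1  2  2  3  3  3  4  5  5  5  6
 X  0  1  2  2  3  3  3  4  5  5  5  6
dp[12][11] = 6. One LCS (by backtracking along matches): KKEMKX.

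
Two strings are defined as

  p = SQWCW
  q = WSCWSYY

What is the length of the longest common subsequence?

3

Let dp[i][j] be the LCS length of the first i characters of p and the first j characters of q. dp[i][j] = dp[i-1][j-1]+1 when the i-th and j-th characters match, else max(dp[i-1][j], dp[i][j-1]).
    ·  W  S  C  W  S  Y  Y
 ·  0  0  0  0  0  0  0  0
 S  0  0  1  1  1  1  1  1
 Q  0  0  1  1  1  1  1  1
 W  0  1  1  1  2  2  2  2
 C  0  1  1  2  2  2  2  2
 W  0  1  1  2  3  3  3  3
dp[5][7] = 3. One LCS (by backtracking along matches): SCW.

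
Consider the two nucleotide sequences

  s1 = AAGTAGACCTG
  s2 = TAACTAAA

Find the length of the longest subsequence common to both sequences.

5

One common subsequence of length 5: A (s1 #1, s2 #2), A (s1 #2, s2 #3), T (s1 #4, s2 #5), A (s1 #5, s2 #7), A (s1 #7, s2 #8). The LCS DP gives dp[11][8] = 5, so this is optimal.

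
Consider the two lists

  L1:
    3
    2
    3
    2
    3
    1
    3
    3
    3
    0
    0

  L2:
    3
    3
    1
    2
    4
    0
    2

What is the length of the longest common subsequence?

4

Taking 3 (L1 #1, L2 #1), then 3 (L1 #3, L2 #2), then 2 (L1 #4, L2 #4), then 0 (L1 #10, L2 #6) gives a common subsequence of length 4. Since dp[11][7] = 4, nothing longer is possible.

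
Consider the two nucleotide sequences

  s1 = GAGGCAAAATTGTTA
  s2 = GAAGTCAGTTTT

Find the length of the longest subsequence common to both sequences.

9

Pick G at s1[1]=s2[1]; then A at s1[2]=s2[3]; then G at s1[3]=s2[4]; then C at s1[5]=s2[6]; then A at s1[6]=s2[7]; then T at s1[10]=s2[9]; then T at s1[11]=s2[10]; then T at s1[13]=s2[11]; then T at s1[14]=s2[12]; all 9 bases appear in both, in order. The LCS DP gives dp[15][12] = 9, so this is optimal.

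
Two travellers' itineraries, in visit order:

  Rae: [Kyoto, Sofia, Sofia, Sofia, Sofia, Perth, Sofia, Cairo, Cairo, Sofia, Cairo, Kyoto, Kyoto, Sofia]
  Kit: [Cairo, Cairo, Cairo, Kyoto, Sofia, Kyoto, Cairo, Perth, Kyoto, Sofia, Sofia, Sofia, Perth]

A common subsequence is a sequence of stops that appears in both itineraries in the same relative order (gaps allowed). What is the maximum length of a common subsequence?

6

One common subsequence of length 6: Kyoto [1,4] → Sofia [2,5] → Sofia [3,10] → Sofia [4,11] → Sofia [5,12] → Perth [6,13]. Since dp[14][13] = 6, nothing longer is possible.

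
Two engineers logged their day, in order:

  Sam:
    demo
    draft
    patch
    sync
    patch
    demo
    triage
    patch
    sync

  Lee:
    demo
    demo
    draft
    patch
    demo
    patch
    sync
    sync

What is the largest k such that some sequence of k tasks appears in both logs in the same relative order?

Taking demo at Sam[1]=Lee[2] → draft at Sam[2]=Lee[3] → patch at Sam[5]=Lee[4] → demo at Sam[6]=Lee[5] → patch at Sam[8]=Lee[6] → sync at Sam[9]=Lee[8] gives a common subsequence of length 6. dp[9][8] = 6 confirms this is the maximum.

6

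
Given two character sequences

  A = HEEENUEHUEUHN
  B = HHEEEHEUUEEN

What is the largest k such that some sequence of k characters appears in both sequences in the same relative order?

One common subsequence of length 8: H [1,2]; then E [2,4]; then E [3,5]; then E [4,7]; then U [6,9]; then E [7,10]; then E [10,11]; then N [13,12]. The LCS DP gives dp[13][12] = 8, so this is optimal.

8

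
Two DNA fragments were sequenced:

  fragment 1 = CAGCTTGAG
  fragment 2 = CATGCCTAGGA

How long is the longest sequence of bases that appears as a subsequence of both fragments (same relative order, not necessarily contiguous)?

Let dp[i][j] be the LCS length of the first i bases of fragment 1 and the first j bases of fragment 2. dp[i][j] = dp[i-1][j-1]+1 when the i-th and j-th bases match, else max(dp[i-1][j], dp[i][j-1]).
    ·  C  A  T  G  C  C  T  A  G  G  A
 ·  0  0  0  0  0  0  0  0  0  0  0  0
 C  0  1  1  1  1  1  1  1  1  1  1  1
 A  0  1  2  2  2  2  2  2  2  2  2  2
 G  0  1  2  2  3  3  3  3  3  3  3  3
 C  0  1  2  2  3  4  4  4  4  4  4  4
 T  0  1  2  3  3  4  4  5  5  5  5  5
 T  0  1  2  3  3  4  4  5  5  5  5  5
 G  0  1  2  3  4  4  4  5  5  6  6  6
 A  0  1  2  3  4  4  4  5  6  6  6  7
 G  0  1  2  3  4  4  4  5  6  7  7  7
dp[9][11] = 7. One LCS (by backtracking along matches): CAGCTGA.

7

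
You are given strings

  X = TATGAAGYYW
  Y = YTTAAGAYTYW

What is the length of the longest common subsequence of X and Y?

8

Let dp[i][j] be the LCS length of the first i characters of X and the first j characters of Y. dp[i][j] = dp[i-1][j-1]+1 when the i-th and j-th characters match, else max(dp[i-1][j], dp[i][j-1]).
    ·  Y  T  T  A  A  G  A  Y  T  Y  W
 ·  0  0  0  0  0  0  0  0  0  0  0  0
 T  0  0  1  1  1  1  1  1  1  1  1  1
 A  0  0  1  1  2  2  2  2  2  2  2  2
 T  0  0  1  2  2  2  2  2  2  3  3  3
 G  0  0  1  2  2  2  3  3  3  3  3  3
 A  0  0  1  2  3  3  3  4  4  4  4  4
 A  0  0  1  2  3  4  4  4  4  4  4  4
 G  0  0  1  2  3  4  5  5  5  5  5  5
 Y  0  1  1  2  3  4  5  5  6  6  6  6
 Y  0  1  1  2  3  4  5  5  6  6  7  7
 W  0  1  1  2  3  4  5  5  6  6  7  8
dp[10][11] = 8. One LCS (by backtracking along matches): TTAAGYYW.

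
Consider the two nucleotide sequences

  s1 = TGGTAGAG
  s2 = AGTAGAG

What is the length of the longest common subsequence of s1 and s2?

Taking G at s1[3]=s2[2]; then T at s1[4]=s2[3]; then A at s1[5]=s2[4]; then G at s1[6]=s2[5]; then A at s1[7]=s2[6]; then G at s1[8]=s2[7] gives a common subsequence of length 6, and the DP table's final entry dp[8][7] is also 6, so no common subsequence is longer.

6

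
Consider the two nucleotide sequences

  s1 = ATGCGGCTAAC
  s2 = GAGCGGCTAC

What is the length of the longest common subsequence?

9

Let dp[i][j] be the LCS length of the first i bases of s1 and the first j bases of s2. dp[i][j] = dp[i-1][j-1]+1 when the i-th and j-th bases match, else max(dp[i-1][j], dp[i][j-1]).
    ·  G  A  G  C  G  G  C  T  A  C
 ·  0  0  0  0  0  0  0  0  0  0  0
 A  0  0  1  1  1  1  1  1  1  1  1
 T  0  0  1  1  1  1  1  1  2  2  2
 G  0  1  1  2  2  2  2  2  2  2  2
 C  0  1  1  2  3  3  3  3  3  3  3
 G  0  1  1  2  3  4  4  4  4  4  4
 G  0  1  1  2  3  4  5  5  5  5  5
 C  0  1  1  2  3  4  5  6  6  6  6
 T  0  1  1  2  3  4  5  6  7  7  7
 A  0  1  2  2  3  4  5  6  7  8  8
 A  0  1  2  2  3  4  5  6  7  8  8
 C  0  1  2  2  3  4  5  6  7  8  9
dp[11][10] = 9. One LCS (by backtracking along matches): AGCGGCTAC.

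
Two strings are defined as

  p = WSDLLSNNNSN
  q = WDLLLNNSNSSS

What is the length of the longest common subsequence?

Taking W (p #1, q #1); then D (p #3, q #2); then L (p #4, q #4); then L (p #5, q #5); then N (p #7, q #6); then N (p #8, q #7); then N (p #9, q #9); then S (p #10, q #12) gives a common subsequence of length 8. The LCS DP gives dp[11][12] = 8, so this is optimal.

8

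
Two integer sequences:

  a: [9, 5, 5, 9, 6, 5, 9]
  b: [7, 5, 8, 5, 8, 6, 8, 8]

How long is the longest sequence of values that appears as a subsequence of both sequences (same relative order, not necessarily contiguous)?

Taking 5 (a #2, b #2), then 5 (a #3, b #4), then 6 (a #5, b #6) gives a common subsequence of length 3, and the DP table's final entry dp[7][8] is also 3, so no common subsequence is longer.

3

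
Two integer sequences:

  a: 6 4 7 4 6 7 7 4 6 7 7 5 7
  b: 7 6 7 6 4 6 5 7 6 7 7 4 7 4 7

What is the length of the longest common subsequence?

9

Match 6 at a[1]=b[4], 4 at a[2]=b[5], 7 at a[3]=b[8], 6 at a[5]=b[9], 7 at a[6]=b[10], 7 at a[7]=b[11], 4 at a[8]=b[12], 7 at a[10]=b[13], 7 at a[13]=b[15] — 9 values in the same relative order in both. Since dp[13][15] = 9, nothing longer is possible.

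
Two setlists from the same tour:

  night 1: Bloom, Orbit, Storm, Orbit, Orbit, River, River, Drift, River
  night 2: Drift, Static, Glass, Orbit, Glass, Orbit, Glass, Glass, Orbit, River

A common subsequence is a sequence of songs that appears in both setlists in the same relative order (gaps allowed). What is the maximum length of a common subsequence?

Taking Orbit (night 1 #2, night 2 #4), then Orbit (night 1 #4, night 2 #6), then Orbit (night 1 #5, night 2 #9), then River (night 1 #9, night 2 #10) gives a common subsequence of length 4. The LCS DP gives dp[9][10] = 4, so this is optimal.

4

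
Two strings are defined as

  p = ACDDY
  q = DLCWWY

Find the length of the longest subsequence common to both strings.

One common subsequence of length 2: C (p #2, q #3); then Y (p #5, q #6). dp[5][6] = 2 confirms this is the maximum.

2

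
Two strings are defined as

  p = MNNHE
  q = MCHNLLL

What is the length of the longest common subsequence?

2

Pick M [1,1] → N [2,4]; all 2 characters appear in both, in order, and the DP table's final entry dp[5][7] is also 2, so no common subsequence is longer.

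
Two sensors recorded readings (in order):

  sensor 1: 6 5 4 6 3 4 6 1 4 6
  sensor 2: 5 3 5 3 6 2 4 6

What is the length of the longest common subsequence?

5

Taking 5 [2,3], 3 [5,4], 6 [7,5], 4 [9,7], 6 [10,8] gives a common subsequence of length 5. The LCS DP gives dp[10][8] = 5, so this is optimal.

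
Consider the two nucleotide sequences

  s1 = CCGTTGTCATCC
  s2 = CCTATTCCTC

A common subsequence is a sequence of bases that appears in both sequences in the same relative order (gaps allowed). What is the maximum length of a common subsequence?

8

Let dp[i][j] be the LCS length of the first i bases of s1 and the first j bases of s2. dp[i][j] = dp[i-1][j-1]+1 when the i-th and j-th bases match, else max(dp[i-1][j], dp[i][j-1]).
    ·  C  C  T  A  T  T  C  C  T  C
 ·  0  0  0  0  0  0  0  0  0  0  0
 C  0  1  1  1  1  1  1  1  1  1  1
 C  0  1  2  2  2  2  2  2  2  2  2
 G  0  1  2  2  2  2  2  2  2  2  2
 T  0  1  2  3  3  3  3  3  3  3  3
 T  0  1  2  3  3  4  4  4  4  4  4
 G  0  1  2  3  3  4  4  4  4  4  4
 T  0  1  2  3  3  4  5  5  5  5  5
 C  0  1  2  3  3  4  5  6  6  6  6
 A  0  1  2  3  4  4  5  6  6  6  6
 T  0  1  2  3  4  5  5  6  6  7  7
 C  0  1  2  3  4  5  5  6  7  7  8
 C  0  1  2  3  4  5  5  6  7  7  8
dp[12][10] = 8. One LCS (by backtracking along matches): CCTTTCTC.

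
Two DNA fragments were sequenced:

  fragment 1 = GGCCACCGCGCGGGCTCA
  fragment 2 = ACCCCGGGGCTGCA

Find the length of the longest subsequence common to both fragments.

One common subsequence of length 12: C [4,2]; then C [6,3]; then C [7,4]; then C [9,5]; then G [10,6]; then G [12,7]; then G [13,8]; then G [14,9]; then C [15,10]; then T [16,11]; then C [17,13]; then A [18,14]. Since dp[18][14] = 12, nothing longer is possible.

12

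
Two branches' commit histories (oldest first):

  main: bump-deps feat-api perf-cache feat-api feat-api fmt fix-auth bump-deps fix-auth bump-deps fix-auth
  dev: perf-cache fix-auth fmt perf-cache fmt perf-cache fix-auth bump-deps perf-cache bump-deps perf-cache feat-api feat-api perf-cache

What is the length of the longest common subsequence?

5

Taking perf-cache at main[3]=dev[4], then fmt at main[6]=dev[5], then fix-auth at main[7]=dev[7], then bump-deps at main[8]=dev[8], then bump-deps at main[10]=dev[10] gives a common subsequence of length 5. Since dp[11][14] = 5, nothing longer is possible.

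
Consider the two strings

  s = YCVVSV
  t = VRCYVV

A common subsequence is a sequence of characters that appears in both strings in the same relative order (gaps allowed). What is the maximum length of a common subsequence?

3

Taking Y (s #1, t #4) → V (s #4, t #5) → V (s #6, t #6) gives a common subsequence of length 3. The LCS DP gives dp[6][6] = 3, so this is optimal.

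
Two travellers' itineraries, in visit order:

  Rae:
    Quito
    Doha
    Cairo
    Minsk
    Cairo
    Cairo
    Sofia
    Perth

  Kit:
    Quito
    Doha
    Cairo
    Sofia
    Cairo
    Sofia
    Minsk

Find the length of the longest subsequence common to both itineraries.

Taking Quito at Rae[1]=Kit[1], Doha at Rae[2]=Kit[2], Cairo at Rae[3]=Kit[3], Cairo at Rae[6]=Kit[5], Sofia at Rae[7]=Kit[6] gives a common subsequence of length 5. The LCS DP gives dp[8][7] = 5, so this is optimal.

5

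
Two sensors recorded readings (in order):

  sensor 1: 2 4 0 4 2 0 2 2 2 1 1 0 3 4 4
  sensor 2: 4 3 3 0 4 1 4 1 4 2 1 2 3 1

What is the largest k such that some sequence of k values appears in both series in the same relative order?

6

Pick 4 [2,1], then 0 [3,4], then 4 [4,9], then 2 [5,10], then 2 [7,12], then 1 [11,14]; all 6 values appear in both, in order. Since dp[15][14] = 6, nothing longer is possible.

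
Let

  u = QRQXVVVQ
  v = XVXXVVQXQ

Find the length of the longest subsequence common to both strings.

5

Let dp[i][j] be the LCS length of the first i characters of u and the first j characters of v. dp[i][j] = dp[i-1][j-1]+1 when the i-th and j-th characters match, else max(dp[i-1][j], dp[i][j-1]).
    ·  X  V  X  X  V  V  Q  X  Q
 ·  0  0  0  0  0  0  0  0  0  0
 Q  0  0  0  0  0  0  0  1  1  1
 R  0  0  0  0  0  0  0  1  1  1
 Q  0  0  0  0  0  0  0  1  1  2
 X  0  1  1  1  1  1  1  1  2  2
 V  0  1  2  2  2  2  2  2  2  2
 V  0  1  2  2  2  3  3  3  3  3
 V  0  1  2  2  2  3  4  4  4  4
 Q  0  1  2  2  2  3  4  5  5  5
dp[8][9] = 5. One LCS (by backtracking along matches): XVVVQ.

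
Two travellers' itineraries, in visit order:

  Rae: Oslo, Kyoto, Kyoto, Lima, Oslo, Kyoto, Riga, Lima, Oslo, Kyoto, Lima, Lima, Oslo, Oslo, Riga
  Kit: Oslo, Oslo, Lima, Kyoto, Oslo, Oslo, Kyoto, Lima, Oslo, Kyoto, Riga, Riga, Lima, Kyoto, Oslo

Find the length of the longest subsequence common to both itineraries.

10

One common subsequence of length 10: Oslo at Rae[1]=Kit[2] → Kyoto at Rae[2]=Kit[4] → Kyoto at Rae[3]=Kit[7] → Lima at Rae[4]=Kit[8] → Oslo at Rae[5]=Kit[9] → Kyoto at Rae[6]=Kit[10] → Riga at Rae[7]=Kit[12] → Lima at Rae[8]=Kit[13] → Kyoto at Rae[10]=Kit[14] → Oslo at Rae[14]=Kit[15]. dp[15][15] = 10 confirms this is the maximum.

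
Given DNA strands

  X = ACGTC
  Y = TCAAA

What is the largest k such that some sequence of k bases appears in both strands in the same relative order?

2

Let dp[i][j] be the LCS length of the first i bases of X and the first j bases of Y. dp[i][j] = dp[i-1][j-1]+1 when the i-th and j-th bases match, else max(dp[i-1][j], dp[i][j-1]).
    ·  T  C  A  A  A
 ·  0  0  0  0  0  0
 A  0  0  0  1  1  1
 C  0  0  1  1  1  1
 G  0  0  1  1  1  1
 T  0  1  1  1  1  1
 C  0  1  2  2  2  2
dp[5][5] = 2. One LCS (by backtracking along matches): TC.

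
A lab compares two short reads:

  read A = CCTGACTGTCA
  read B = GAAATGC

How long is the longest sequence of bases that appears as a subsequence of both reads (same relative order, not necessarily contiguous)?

Match G (read A #4, read B #1), then A (read A #5, read B #4), then T (read A #7, read B #5), then G (read A #8, read B #6), then C (read A #10, read B #7) — 5 bases in the same relative order in both, and the DP table's final entry dp[11][7] is also 5, so no common subsequence is longer.

5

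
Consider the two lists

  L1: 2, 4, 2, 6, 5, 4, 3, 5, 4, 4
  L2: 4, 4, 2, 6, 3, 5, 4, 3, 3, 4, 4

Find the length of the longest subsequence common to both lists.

Let dp[i][j] be the LCS length of the first i values of L1 and the first j values of L2. dp[i][j] = dp[i-1][j-1]+1 when the i-th and j-th values match, else max(dp[i-1][j], dp[i][j-1]).
    ·  4  4  2  6  3  5  4  3  3  4  4
 ·  0  0  0  0  0  0  0  0  0  0  0  0
 2  0  0  0  1  1  1  1  1  1  1  1  1
 4  0  1  1  1  1  1  1  2  2  2  2  2
 2  0  1  1  2  2  2  2  2  2  2  2  2
 6  0  1  1  2  3  3  3  3  3  3  3  3
 5  0  1  1  2  3  3  4  4  4  4  4  4
 4  0  1  2  2  3  3  4  5  5  5  5  5
 3  0  1  2  2  3  4  4  5  6  6  6  6
 5  0  1  2  2  3  4  5  5  6  6  6  6
 4  0  1  2  2  3  4  5  6  6  6  7  7
 4  0  1  2  2  3  4  5  6  6  6  7  8
dp[10][11] = 8. One LCS (by backtracking along matches): 4, 2, 6, 5, 4, 3, 4, 4.

8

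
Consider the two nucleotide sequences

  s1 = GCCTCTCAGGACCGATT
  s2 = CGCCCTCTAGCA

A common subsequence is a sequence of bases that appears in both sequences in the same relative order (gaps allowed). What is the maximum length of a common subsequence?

One common subsequence of length 10: G (s1 #1, s2 #2) → C (s1 #2, s2 #4) → C (s1 #3, s2 #5) → T (s1 #4, s2 #6) → C (s1 #5, s2 #7) → T (s1 #6, s2 #8) → A (s1 #8, s2 #9) → G (s1 #10, s2 #10) → C (s1 #13, s2 #11) → A (s1 #15, s2 #12). Since dp[17][12] = 10, nothing longer is possible.

10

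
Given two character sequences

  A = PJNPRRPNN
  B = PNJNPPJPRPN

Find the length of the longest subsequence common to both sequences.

Match P [1,1] → J [2,3] → N [3,4] → P [4,8] → R [6,9] → P [7,10] → N [9,11] — 7 characters in the same relative order in both. Since dp[9][11] = 7, nothing longer is possible.

7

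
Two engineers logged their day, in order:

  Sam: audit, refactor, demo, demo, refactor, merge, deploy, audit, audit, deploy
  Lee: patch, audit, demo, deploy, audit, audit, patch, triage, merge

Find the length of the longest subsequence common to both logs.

5

One common subsequence of length 5: audit [1,2]; then demo [4,3]; then deploy [7,4]; then audit [8,5]; then audit [9,6], and the DP table's final entry dp[10][9] is also 5, so no common subsequence is longer.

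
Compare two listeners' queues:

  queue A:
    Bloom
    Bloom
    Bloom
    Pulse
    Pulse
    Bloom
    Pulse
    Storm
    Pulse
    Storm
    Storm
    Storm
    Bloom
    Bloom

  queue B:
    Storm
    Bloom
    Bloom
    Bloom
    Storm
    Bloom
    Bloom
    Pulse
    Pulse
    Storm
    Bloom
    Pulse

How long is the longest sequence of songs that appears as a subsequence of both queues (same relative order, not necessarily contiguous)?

Pick Bloom [1,3] → Bloom [2,4] → Bloom [3,6] → Bloom [6,7] → Pulse [7,8] → Pulse [9,9] → Storm [12,10] → Bloom [13,11]; all 8 songs appear in both, in order. The LCS DP gives dp[14][12] = 8, so this is optimal.

8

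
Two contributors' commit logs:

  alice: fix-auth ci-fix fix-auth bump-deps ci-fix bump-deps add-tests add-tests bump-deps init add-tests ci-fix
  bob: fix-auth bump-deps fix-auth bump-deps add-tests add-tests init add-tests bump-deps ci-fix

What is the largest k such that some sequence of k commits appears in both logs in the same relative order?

Match fix-auth (alice #1, bob #1) → fix-auth (alice #3, bob #3) → bump-deps (alice #6, bob #4) → add-tests (alice #7, bob #5) → add-tests (alice #8, bob #6) → init (alice #10, bob #7) → add-tests (alice #11, bob #8) → ci-fix (alice #12, bob #10) — 8 commits in the same relative order in both, and the DP table's final entry dp[12][10] is also 8, so no common subsequence is longer.

8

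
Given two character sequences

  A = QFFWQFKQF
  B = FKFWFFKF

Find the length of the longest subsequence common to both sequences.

6

Match F (A #2, B #1); then F (A #3, B #3); then W (A #4, B #4); then F (A #6, B #6); then K (A #7, B #7); then F (A #9, B #8) — 6 characters in the same relative order in both. The LCS DP gives dp[9][8] = 6, so this is optimal.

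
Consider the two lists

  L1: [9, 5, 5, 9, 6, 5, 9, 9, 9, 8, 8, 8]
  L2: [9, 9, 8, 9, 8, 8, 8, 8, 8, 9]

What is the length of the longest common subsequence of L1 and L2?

Let dp[i][j] be the LCS length of the first i values of L1 and the first j values of L2. dp[i][j] = dp[i-1][j-1]+1 when the i-th and j-th values match, else max(dp[i-1][j], dp[i][j-1]).
    ·  9  9  8  9  8  8  8  8  8  9
 ·  0  0  0  0  0  0  0  0  0  0  0
 9  0  1  1  1  1  1  1  1  1  1  1
 5  0  1  1  1  1  1  1  1  1  1  1
 5  0  1  1  1  1  1  1  1  1  1  1
 9  0  1  2  2  2  2  2  2  2  2  2
 6  0  1  2  2  2  2  2  2  2  2  2
 5  0  1  2  2  2  2  2  2  2  2  2
 9  0  1  2  2  3  3  3  3  3  3  3
 9  0  1  2  2  3  3  3  3  3  3  4
 9  0  1  2  2  3  3  3  3  3  3  4
 8  0  1  2  3  3  4  4  4  4  4  4
 8  0  1  2  3  3  4  5  5  5  5  5
 8  0  1  2  3  3  4  5  6  6  6  6
dp[12][10] = 6. One LCS (by backtracking along matches): 9, 9, 9, 8, 8, 8.

6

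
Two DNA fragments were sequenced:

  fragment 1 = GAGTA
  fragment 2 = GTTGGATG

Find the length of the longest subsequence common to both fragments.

Let dp[i][j] be the LCS length of the first i bases of fragment 1 and the first j bases of fragment 2. dp[i][j] = dp[i-1][j-1]+1 when the i-th and j-th bases match, else max(dp[i-1][j], dp[i][j-1]).
    ·  G  T  T  G  G  A  T  G
 ·  0  0  0  0  0  0  0  0  0
 G  0  1  1  1  1  1  1  1  1
 A  0  1  1  1  1  1  2  2  2
 G  0  1  1  1  2  2  2  2  3
 T  0  1  2  2  2  2  2  3  3
 A  0  1  2  2  2  2  3  3  3
dp[5][8] = 3. One LCS (by backtracking along matches): GAG.

3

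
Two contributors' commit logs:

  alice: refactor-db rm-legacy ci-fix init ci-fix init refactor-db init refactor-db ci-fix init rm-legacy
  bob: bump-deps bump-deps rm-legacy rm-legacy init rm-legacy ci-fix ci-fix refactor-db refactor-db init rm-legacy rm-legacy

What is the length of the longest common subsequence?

7

One common subsequence of length 7: rm-legacy at alice[2]=bob[6], ci-fix at alice[3]=bob[7], ci-fix at alice[5]=bob[8], refactor-db at alice[7]=bob[9], refactor-db at alice[9]=bob[10], init at alice[11]=bob[11], rm-legacy at alice[12]=bob[13]. dp[12][13] = 7 confirms this is the maximum.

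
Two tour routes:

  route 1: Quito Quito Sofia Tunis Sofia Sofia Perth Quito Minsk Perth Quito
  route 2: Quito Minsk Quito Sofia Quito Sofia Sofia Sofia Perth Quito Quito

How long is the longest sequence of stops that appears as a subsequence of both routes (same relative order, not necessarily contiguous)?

Pick Quito [1,3], Quito [2,5], Sofia [3,6], Sofia [5,7], Sofia [6,8], Perth [7,9], Quito [8,10], Quito [11,11]; all 8 stops appear in both, in order, and the DP table's final entry dp[11][11] is also 8, so no common subsequence is longer.

8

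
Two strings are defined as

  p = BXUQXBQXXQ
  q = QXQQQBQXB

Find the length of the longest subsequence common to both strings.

Let dp[i][j] be the LCS length of the first i characters of p and the first j characters of q. dp[i][j] = dp[i-1][j-1]+1 when the i-th and j-th characters match, else max(dp[i-1][j], dp[i][j-1]).
    ·  Q  X  Q  Q  Q  B  Q  X  B
 ·  0  0  0  0  0  0  0  0  0  0
 B  0  0  0  0  0  0  1  1  1  1
 X  0  0  1  1  1  1  1  1  2  2
 U  0  0  1  1  1  1  1  1  2  2
 Q  0  1  1  2  2  2  2  2  2  2
 X  0  1  2  2  2  2  2  2  3  3
 B  0  1  2  2  2  2  3  3  3  4
 Q  0  1  2  3  3  3  3  4  4  4
 X  0  1  2  3  3  3  3  4  5  5
 X  0  1  2  3  3  3  3  4  5  5
 Q  0  1  2  3  4  4  4  4  5  5
dp[10][9] = 5. One LCS (by backtracking along matches): XQBQX.

5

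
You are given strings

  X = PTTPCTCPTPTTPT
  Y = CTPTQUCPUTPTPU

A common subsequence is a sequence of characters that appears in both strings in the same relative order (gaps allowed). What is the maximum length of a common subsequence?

Match T (X #3, Y #2), then P (X #4, Y #3), then T (X #6, Y #4), then C (X #7, Y #7), then P (X #8, Y #8), then T (X #9, Y #10), then P (X #10, Y #11), then T (X #12, Y #12), then P (X #13, Y #13) — 9 characters in the same relative order in both. Since dp[14][14] = 9, nothing longer is possible.

9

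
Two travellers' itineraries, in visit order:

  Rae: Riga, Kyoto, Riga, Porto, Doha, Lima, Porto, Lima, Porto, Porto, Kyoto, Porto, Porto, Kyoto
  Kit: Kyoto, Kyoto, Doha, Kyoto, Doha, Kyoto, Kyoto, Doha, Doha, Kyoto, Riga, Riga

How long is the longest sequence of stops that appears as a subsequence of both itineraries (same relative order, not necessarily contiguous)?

4

Match Kyoto at Rae[2]=Kit[4], then Doha at Rae[5]=Kit[5], then Kyoto at Rae[11]=Kit[7], then Kyoto at Rae[14]=Kit[10] — 4 stops in the same relative order in both. dp[14][12] = 4 confirms this is the maximum.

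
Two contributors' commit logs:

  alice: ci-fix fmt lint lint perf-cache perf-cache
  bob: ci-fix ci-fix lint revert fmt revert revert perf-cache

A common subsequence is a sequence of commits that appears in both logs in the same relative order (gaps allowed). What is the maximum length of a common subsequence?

One common subsequence of length 3: ci-fix [1,2] → fmt [2,5] → perf-cache [6,8]. The LCS DP gives dp[6][8] = 3, so this is optimal.

3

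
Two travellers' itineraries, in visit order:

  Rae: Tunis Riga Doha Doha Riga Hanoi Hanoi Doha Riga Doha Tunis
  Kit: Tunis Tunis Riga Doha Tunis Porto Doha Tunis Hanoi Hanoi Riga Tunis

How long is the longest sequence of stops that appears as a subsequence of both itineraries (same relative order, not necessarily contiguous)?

Taking Tunis (Rae #1, Kit #2) → Riga (Rae #2, Kit #3) → Doha (Rae #3, Kit #4) → Doha (Rae #4, Kit #7) → Hanoi (Rae #6, Kit #9) → Hanoi (Rae #7, Kit #10) → Riga (Rae #9, Kit #11) → Tunis (Rae #11, Kit #12) gives a common subsequence of length 8. dp[11][12] = 8 confirms this is the maximum.

8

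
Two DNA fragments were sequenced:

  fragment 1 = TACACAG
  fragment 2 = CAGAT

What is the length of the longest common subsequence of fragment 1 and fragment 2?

Let dp[i][j] be the LCS length of the first i bases of fragment 1 and the first j bases of fragment 2. dp[i][j] = dp[i-1][j-1]+1 when the i-th and j-th bases match, else max(dp[i-1][j], dp[i][j-1]).
    ·  C  A  G  A  T
 ·  0  0  0  0  0  0
 T  0  0  0  0  0  1
 A  0  0  1  1  1  1
 C  0  1  1  1  1  1
 A  0  1  2  2  2  2
 C  0  1  2  2  2  2
 A  0  1  2  2  3  3
 G  0  1  2  3  3  3
dp[7][5] = 3. One LCS (by backtracking along matches): CAA.

3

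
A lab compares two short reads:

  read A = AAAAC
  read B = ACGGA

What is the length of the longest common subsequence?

Taking A [1,1]; then A [4,5] gives a common subsequence of length 2. dp[5][5] = 2 confirms this is the maximum.

2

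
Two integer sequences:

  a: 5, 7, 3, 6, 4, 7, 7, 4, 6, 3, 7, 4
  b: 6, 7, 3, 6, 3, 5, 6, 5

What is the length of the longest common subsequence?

4

Let dp[i][j] be the LCS length of the first i values of a and the first j values of b. dp[i][j] = dp[i-1][j-1]+1 when the i-th and j-th values match, else max(dp[i-1][j], dp[i][j-1]).
    ·  6  7  3  6  3  5  6  5
 ·  0  0  0  0  0  0  0  0  0
 5  0  0  0  0  0  0  1  1  1
 7  0  0  1  1  1  1  1  1  1
 3  0  0  1  2  2  2  2  2  2
 6  0  1  1  2  3  3  3  3  3
 4  0  1  1  2  3  3  3  3  3
 7  0  1  2  2  3  3  3  3  3
 7  0  1  2  2  3  3  3  3  3
 4  0  1  2  2  3  3  3  3  3
 6  0  1  2  2  3  3  3  4  4
 3  0  1  2  3  3  4  4  4  4
 7  0  1  2  3  3  4  4  4  4
 4  0  1  2  3  3  4  4  4  4
dp[12][8] = 4. One LCS (by backtracking along matches): 7, 3, 6, 6.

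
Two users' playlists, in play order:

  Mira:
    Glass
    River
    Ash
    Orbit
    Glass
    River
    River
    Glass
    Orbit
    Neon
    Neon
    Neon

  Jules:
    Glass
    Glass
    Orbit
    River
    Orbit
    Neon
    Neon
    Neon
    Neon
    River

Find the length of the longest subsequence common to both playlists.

7

One common subsequence of length 7: Glass [1,2], then Orbit [4,3], then River [7,4], then Orbit [9,5], then Neon [10,7], then Neon [11,8], then Neon [12,9]. Since dp[12][10] = 7, nothing longer is possible.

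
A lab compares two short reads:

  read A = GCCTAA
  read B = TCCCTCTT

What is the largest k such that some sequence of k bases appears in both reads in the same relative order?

3

Let dp[i][j] be the LCS length of the first i bases of read A and the first j bases of read B. dp[i][j] = dp[i-1][j-1]+1 when the i-th and j-th bases match, else max(dp[i-1][j], dp[i][j-1]).
    ·  T  C  C  C  T  C  T  T
 ·  0  0  0  0  0  0  0  0  0
 G  0  0  0  0  0  0  0  0  0
 C  0  0  1  1  1  1  1  1  1
 C  0  0  1  2  2  2  2  2  2
 T  0  1  1  2  2  3  3  3  3
 A  0  1  1  2  2  3  3  3  3
 A  0  1  1  2  2  3  3  3  3
dp[6][8] = 3. One LCS (by backtracking along matches): CCT.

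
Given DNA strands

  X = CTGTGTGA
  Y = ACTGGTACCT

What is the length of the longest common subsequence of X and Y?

6

One common subsequence of length 6: C (X #1, Y #2) → T (X #2, Y #3) → G (X #3, Y #4) → G (X #5, Y #5) → T (X #6, Y #6) → A (X #8, Y #7). dp[8][10] = 6 confirms this is the maximum.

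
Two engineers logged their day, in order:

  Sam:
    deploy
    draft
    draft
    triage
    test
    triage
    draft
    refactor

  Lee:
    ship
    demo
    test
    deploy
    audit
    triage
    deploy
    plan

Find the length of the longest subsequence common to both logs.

2

Taking deploy at Sam[1]=Lee[4], then triage at Sam[4]=Lee[6] gives a common subsequence of length 2, and the DP table's final entry dp[8][8] is also 2, so no common subsequence is longer.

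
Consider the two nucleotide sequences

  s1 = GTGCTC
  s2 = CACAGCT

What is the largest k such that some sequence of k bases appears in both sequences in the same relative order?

3

Let dp[i][j] be the LCS length of the first i bases of s1 and the first j bases of s2. dp[i][j] = dp[i-1][j-1]+1 when the i-th and j-th bases match, else max(dp[i-1][j], dp[i][j-1]).
    ·  C  A  C  A  G  C  T
 ·  0  0  0  0  0  0  0  0
 G  0  0  0  0  0  1  1  1
 T  0  0  0  0  0  1  1  2
 G  0  0  0  0  0  1  1  2
 C  0  1  1  1  1  1  2  2
 T  0  1  1  1  1  1  2  3
 C  0  1  1  2  2  2  2  3
dp[6][7] = 3. One LCS (by backtracking along matches): GCT.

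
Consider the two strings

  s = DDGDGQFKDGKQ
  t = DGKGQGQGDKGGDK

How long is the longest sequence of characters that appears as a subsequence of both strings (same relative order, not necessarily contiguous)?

7

Pick D [1,1] → G [3,4] → G [5,6] → Q [6,7] → K [8,10] → D [9,13] → K [11,14]; all 7 characters appear in both, in order, and the DP table's final entry dp[12][14] is also 7, so no common subsequence is longer.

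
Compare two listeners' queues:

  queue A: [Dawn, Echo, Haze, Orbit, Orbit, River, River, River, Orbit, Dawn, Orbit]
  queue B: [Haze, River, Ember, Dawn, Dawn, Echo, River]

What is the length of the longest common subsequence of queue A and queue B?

Taking Dawn [1,5], Echo [2,6], River [8,7] gives a common subsequence of length 3. Since dp[11][7] = 3, nothing longer is possible.

3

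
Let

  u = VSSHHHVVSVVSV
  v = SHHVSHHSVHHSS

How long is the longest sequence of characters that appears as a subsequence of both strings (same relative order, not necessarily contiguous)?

Pick V [1,4]; then S [2,5]; then S [3,8]; then H [5,10]; then H [6,11]; then S [9,12]; then S [12,13]; all 7 characters appear in both, in order, and the DP table's final entry dp[13][13] is also 7, so no common subsequence is longer.

7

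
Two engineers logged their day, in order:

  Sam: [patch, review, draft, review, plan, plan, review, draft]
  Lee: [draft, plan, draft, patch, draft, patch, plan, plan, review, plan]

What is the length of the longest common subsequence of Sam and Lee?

Taking patch [1,4], then draft [3,5], then plan [5,7], then plan [6,8], then review [7,9] gives a common subsequence of length 5. Since dp[8][10] = 5, nothing longer is possible.

5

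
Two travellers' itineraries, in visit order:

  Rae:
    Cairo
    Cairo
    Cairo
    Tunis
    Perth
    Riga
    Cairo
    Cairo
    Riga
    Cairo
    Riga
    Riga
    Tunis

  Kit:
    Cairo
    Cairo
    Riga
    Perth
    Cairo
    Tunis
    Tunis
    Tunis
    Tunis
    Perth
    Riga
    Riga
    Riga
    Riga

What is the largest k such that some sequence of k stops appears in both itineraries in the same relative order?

Taking Cairo [1,1] → Cairo [2,2] → Cairo [3,5] → Tunis [4,9] → Perth [5,10] → Riga [6,11] → Riga [9,12] → Riga [11,13] → Riga [12,14] gives a common subsequence of length 9. Since dp[13][14] = 9, nothing longer is possible.

9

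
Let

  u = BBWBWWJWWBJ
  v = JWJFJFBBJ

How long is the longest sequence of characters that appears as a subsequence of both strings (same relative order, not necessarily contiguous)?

One common subsequence of length 4: W (u #3, v #2) → B (u #4, v #7) → B (u #10, v #8) → J (u #11, v #9), and the DP table's final entry dp[11][9] is also 4, so no common subsequence is longer.

4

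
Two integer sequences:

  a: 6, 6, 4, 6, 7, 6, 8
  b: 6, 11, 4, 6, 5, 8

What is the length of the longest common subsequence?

4

Pick 6 at a[1]=b[1] → 4 at a[3]=b[3] → 6 at a[4]=b[4] → 8 at a[7]=b[6]; all 4 values appear in both, in order. Since dp[7][6] = 4, nothing longer is possible.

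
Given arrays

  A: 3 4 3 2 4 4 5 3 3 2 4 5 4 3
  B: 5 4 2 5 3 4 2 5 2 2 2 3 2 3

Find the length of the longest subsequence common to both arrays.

7

Match 3 (A #1, B #5) → 4 (A #2, B #6) → 2 (A #4, B #7) → 5 (A #7, B #8) → 3 (A #9, B #12) → 2 (A #10, B #13) → 3 (A #14, B #14) — 7 values in the same relative order in both. The LCS DP gives dp[14][14] = 7, so this is optimal.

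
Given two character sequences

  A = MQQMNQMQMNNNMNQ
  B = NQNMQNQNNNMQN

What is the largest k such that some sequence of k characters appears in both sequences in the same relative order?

9

Pick M (A #1, B #4) → Q (A #3, B #5) → N (A #5, B #6) → Q (A #8, B #7) → N (A #10, B #8) → N (A #11, B #9) → N (A #12, B #10) → M (A #13, B #11) → N (A #14, B #13); all 9 characters appear in both, in order. Since dp[15][13] = 9, nothing longer is possible.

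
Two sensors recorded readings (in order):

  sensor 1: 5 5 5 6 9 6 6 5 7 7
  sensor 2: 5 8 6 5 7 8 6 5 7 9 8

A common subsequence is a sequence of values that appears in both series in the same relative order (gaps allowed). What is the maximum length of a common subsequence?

Let dp[i][j] be the LCS length of the first i values of sensor 1 and the first j values of sensor 2. dp[i][j] = dp[i-1][j-1]+1 when the i-th and j-th values match, else max(dp[i-1][j], dp[i][j-1]).
    ·  5  8  6  5  7  8  6  5  7  9  8
 ·  0  0  0  0  0  0  0  0  0  0  0  0
 5  0  1  1  1  1  1  1  1  1  1  1  1
 5  0  1  1  1  2  2  2  2  2  2  2  2
 5  0  1  1  1  2  2  2  2  3  3  3  3
 6  0  1  1  2  2  2  2  3  3  3  3  3
 9  0  1  1  2  2  2  2  3  3  3  4  4
 6  0  1  1  2  2  2  2  3  3  3  4  4
 6  0  1  1  2  2  2  2  3  3  3  4  4
 5  0  1  1  2  3  3  3  3  4  4  4  4
 7  0  1  1  2  3  4  4  4  4  5  5  5
 7  0  1  1  2  3  4  4  4  4  5  5  5
dp[10][11] = 5. One LCS (by backtracking along matches): 5, 5, 6, 5, 7.

5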